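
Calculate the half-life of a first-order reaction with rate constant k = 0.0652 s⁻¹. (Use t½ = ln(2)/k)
10.63 s

t½ = ln(2)/k = 0.6931/0.0652 = 10.63 s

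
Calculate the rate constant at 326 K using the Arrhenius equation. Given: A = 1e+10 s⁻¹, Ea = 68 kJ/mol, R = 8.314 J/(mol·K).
1.27e-01 s⁻¹

k = A·exp(-Ea/(R·T)) = 1e+10·exp(-68000/(8.314·326)) = 1e+10·exp(-25.0889) = 1e+10·1.2707e-11 = 1.27e-01 s⁻¹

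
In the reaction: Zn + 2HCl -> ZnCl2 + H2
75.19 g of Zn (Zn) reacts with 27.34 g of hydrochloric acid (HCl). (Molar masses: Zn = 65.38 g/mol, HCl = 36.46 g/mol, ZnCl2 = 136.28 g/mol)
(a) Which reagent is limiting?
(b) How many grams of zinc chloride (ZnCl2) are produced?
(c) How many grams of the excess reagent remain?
(a) HCl, (b) 51.1 g, (c) 50.68 g

Moles of Zn = 75.19 g ÷ 65.38 g/mol = 1.15005 mol
Moles of HCl = 27.34 g ÷ 36.46 g/mol = 0.749863 mol
Moles ÷ coefficient: Zn: 1.15005/1 = 1.15, HCl: 0.749863/2 = 0.3749
(a) HCl has the smaller value, so HCl is the limiting reagent.
(b) Moles of ZnCl2 = 0.749863 mol HCl × (1/2) = 0.374931 mol; mass = 0.374931 mol × 136.28 g/mol = 51.1 g
(c) Zn consumed = 0.749863 × (1/2) = 0.374931 mol; remaining = 1.15005 − 0.374931 = 0.775114 mol; mass = 0.775114 mol × 65.38 g/mol = 50.68 g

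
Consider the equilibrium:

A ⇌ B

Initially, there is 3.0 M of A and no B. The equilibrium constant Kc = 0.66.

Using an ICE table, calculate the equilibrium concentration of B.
[B] = 1.193 M

ICE: [A] = 3.0 − x, [B] = x.
Kc = x/(3.0 − x) = 0.66 ⇒ x = 0.66·3.0/(1 + 0.66) = 1.98/1.66 = 1.193.
[B] = x = 1.193 M.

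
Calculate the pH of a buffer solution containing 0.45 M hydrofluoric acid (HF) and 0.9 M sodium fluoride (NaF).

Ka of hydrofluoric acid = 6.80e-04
pH = 3.47

pKa = -log(6.80e-04) = 3.17. pH = pKa + log([A⁻]/[HA]) = 3.17 + log(0.9/0.45)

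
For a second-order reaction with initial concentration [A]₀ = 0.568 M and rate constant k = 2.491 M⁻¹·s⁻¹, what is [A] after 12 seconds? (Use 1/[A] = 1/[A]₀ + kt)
0.0316 M

1/[A] = 1/[A]₀ + k·t = 1/0.568 + (2.491)·(12) = 1.7606 + 29.8920 = 31.6526
[A] = 1/31.6526 = 0.0316 M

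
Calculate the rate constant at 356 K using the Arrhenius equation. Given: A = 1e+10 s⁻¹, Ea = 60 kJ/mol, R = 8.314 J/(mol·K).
1.57e+01 s⁻¹

k = A·exp(-Ea/(R·T)) = 1e+10·exp(-60000/(8.314·356)) = 1e+10·exp(-20.2717) = 1e+10·1.5707e-09 = 1.57e+01 s⁻¹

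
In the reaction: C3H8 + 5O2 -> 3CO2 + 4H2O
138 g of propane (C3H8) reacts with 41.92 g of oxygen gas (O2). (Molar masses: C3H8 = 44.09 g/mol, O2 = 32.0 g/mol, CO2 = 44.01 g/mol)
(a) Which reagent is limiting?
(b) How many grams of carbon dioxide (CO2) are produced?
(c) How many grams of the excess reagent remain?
(a) O2, (b) 34.59 g, (c) 126.4 g

Moles of C3H8 = 138 g ÷ 44.09 g/mol = 3.12996 mol
Moles of O2 = 41.92 g ÷ 32.0 g/mol = 1.31 mol
Moles ÷ coefficient: C3H8: 3.12996/1 = 3.13, O2: 1.31/5 = 0.262
(a) O2 has the smaller value, so O2 is the limiting reagent.
(b) Moles of CO2 = 1.31 mol O2 × (3/5) = 0.786 mol; mass = 0.786 mol × 44.01 g/mol = 34.59 g
(c) C3H8 consumed = 1.31 × (1/5) = 0.262 mol; remaining = 3.12996 − 0.262 = 2.86796 mol; mass = 2.86796 mol × 44.09 g/mol = 126.4 g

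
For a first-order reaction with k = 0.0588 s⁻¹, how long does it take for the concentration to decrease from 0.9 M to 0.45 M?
11.79 s

From ln[A] = ln[A]₀ - k·t: t = ln([A]₀/[A])/k = ln(0.9/0.45)/0.0588 = ln(2.0000)/0.0588 = 0.6931/0.0588 = 11.79 s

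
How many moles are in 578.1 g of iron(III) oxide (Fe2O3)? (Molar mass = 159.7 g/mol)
Moles = 578.1 g ÷ 159.7 g/mol = 3.62 mol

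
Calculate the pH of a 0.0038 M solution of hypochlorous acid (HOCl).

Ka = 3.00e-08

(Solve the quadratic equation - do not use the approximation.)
pH = 4.97

x² + Ka×x - Ka×C = 0. Using quadratic formula: [H⁺] = 1.0662e-05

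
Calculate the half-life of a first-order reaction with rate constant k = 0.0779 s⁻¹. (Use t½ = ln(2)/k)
8.90 s

t½ = ln(2)/k = 0.6931/0.0779 = 8.90 s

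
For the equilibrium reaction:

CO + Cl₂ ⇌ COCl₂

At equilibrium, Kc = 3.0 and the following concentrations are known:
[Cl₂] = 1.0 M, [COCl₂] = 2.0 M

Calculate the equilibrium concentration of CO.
[CO] = 0.6667 M

Kc = ([COCl₂]) / ([CO] × [Cl₂]) = 3.0
[CO]^1 = (product terms)/(Kc · other reactant terms) = 2 / (3.0 · 1) = 0.66667
[CO] = 0.6667 M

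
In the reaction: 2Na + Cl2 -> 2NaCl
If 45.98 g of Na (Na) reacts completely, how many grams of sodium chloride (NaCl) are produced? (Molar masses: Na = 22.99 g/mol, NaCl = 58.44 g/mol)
Moles of Na = 45.98 g ÷ 22.99 g/mol = 2 mol
Mole ratio: 2 mol NaCl / 2 mol Na
Moles of NaCl = 2 × (2/2) = 2 mol
Mass of NaCl = 2 mol × 58.44 g/mol = 116.9 g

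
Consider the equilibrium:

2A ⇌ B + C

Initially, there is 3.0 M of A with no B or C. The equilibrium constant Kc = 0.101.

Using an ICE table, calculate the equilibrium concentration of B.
[B] = 0.583 M

ICE: [A] = 3.0 − 2x, [B] = [C] = x.
Kc = x²/(3.0 − 2x)² = 0.101 ⇒ √Kc = x/(3.0 − 2x).
x = √0.101·3.0/(1 + 2√0.101) = 0.3178·3.0/1.6356 = 0.58291.
[B] = x = 0.583 M.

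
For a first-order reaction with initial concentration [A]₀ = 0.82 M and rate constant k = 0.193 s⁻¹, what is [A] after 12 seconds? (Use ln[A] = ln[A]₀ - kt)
0.0809 M

ln[A] = ln[A]₀ - k·t = ln(0.82) - (0.193)·(12) = -0.1985 - 2.3160 = -2.5145
[A] = e^(-2.5145) = 0.0809 M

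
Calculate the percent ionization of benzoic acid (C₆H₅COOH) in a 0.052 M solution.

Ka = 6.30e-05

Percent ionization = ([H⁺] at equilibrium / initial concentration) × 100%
Percent ionization = 3.42%

Let x = [H⁺]. Ka = x²/(C - x) ⇒ x² + (6.30e-05)x - (6.30e-05)(0.052) = 0. x = 1.7787e-03. Percent = (1.7787e-03/0.052) × 100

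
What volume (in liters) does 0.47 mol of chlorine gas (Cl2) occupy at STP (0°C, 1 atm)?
At STP, 1 mol of gas occupies 22.4 L
Volume = 0.47 mol × 22.4 L/mol = 10.53 L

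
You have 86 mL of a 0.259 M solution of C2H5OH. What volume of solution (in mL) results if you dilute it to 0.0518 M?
Using M₁V₁ = M₂V₂:
0.259 × 86 = 0.0518 × V₂
V₂ = (0.259 × 86) / 0.0518 = 430 mL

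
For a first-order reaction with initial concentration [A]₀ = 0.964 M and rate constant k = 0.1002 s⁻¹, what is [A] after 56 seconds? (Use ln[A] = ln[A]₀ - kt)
0.0035 M

ln[A] = ln[A]₀ - k·t = ln(0.964) - (0.1002)·(56) = -0.0367 - 5.6112 = -5.6479
[A] = e^(-5.6479) = 0.0035 M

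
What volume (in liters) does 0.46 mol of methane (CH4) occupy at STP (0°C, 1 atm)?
At STP, 1 mol of gas occupies 22.4 L
Volume = 0.46 mol × 22.4 L/mol = 10.30 L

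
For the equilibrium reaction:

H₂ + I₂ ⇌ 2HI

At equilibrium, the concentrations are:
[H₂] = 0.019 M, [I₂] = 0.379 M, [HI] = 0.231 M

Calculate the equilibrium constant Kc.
K_c = 7.4102

Kc = ([HI]^2) / ([H₂] × [I₂])
   = ((0.231)^2) / ((0.019)·(0.379))
   = 0.053361 / 0.007201 = 7.4102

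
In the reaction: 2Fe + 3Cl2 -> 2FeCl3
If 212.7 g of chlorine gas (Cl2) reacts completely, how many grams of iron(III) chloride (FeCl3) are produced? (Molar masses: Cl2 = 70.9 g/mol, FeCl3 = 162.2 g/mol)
Moles of Cl2 = 212.7 g ÷ 70.9 g/mol = 3 mol
Mole ratio: 2 mol FeCl3 / 3 mol Cl2
Moles of FeCl3 = 3 × (2/3) = 2 mol
Mass of FeCl3 = 2 mol × 162.2 g/mol = 324.4 g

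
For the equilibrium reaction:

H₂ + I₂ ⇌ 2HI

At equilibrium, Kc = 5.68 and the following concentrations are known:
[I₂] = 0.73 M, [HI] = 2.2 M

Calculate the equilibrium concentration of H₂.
[H₂] = 1.1673 M

Kc = ([HI]^2) / ([H₂] × [I₂]) = 5.68
[H₂]^1 = (product terms)/(Kc · other reactant terms) = 4.84 / (5.68 · 0.73) = 1.1673
[H₂] = 1.1673 M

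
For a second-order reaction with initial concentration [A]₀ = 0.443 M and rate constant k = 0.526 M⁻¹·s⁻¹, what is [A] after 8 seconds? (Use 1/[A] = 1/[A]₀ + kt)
0.1547 M

1/[A] = 1/[A]₀ + k·t = 1/0.443 + (0.526)·(8) = 2.2573 + 4.2080 = 6.4653
[A] = 1/6.4653 = 0.1547 M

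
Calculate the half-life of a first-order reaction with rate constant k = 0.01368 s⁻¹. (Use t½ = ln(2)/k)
50.67 s

t½ = ln(2)/k = 0.6931/0.01368 = 50.67 s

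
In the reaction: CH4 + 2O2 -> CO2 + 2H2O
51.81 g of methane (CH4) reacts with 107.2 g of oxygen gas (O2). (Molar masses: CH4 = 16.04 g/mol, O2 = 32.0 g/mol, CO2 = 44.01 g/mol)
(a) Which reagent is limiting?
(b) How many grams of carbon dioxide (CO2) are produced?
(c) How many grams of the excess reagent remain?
(a) O2, (b) 73.72 g, (c) 24.94 g

Moles of CH4 = 51.81 g ÷ 16.04 g/mol = 3.23005 mol
Moles of O2 = 107.2 g ÷ 32.0 g/mol = 3.35 mol
Moles ÷ coefficient: CH4: 3.23005/1 = 3.23, O2: 3.35/2 = 1.675
(a) O2 has the smaller value, so O2 is the limiting reagent.
(b) Moles of CO2 = 3.35 mol O2 × (1/2) = 1.675 mol; mass = 1.675 mol × 44.01 g/mol = 73.72 g
(c) CH4 consumed = 3.35 × (1/2) = 1.675 mol; remaining = 3.23005 − 1.675 = 1.55505 mol; mass = 1.55505 mol × 16.04 g/mol = 24.94 g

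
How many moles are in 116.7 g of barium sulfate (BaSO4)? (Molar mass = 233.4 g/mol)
Moles = 116.7 g ÷ 233.4 g/mol = 0.5 mol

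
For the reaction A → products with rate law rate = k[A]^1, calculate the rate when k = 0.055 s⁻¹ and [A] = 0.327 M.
0.01799 M/s

rate = k·[A]^1 = 0.055·(0.327)^1 = 0.055·0.327 = 0.01799 M/s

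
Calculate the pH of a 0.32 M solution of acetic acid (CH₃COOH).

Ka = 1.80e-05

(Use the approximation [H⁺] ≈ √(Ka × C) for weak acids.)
pH = 2.62

[H⁺] = √(Ka × C) = √(1.80e-05 × 0.32) = 2.4000e-03. pH = -log(2.4000e-03)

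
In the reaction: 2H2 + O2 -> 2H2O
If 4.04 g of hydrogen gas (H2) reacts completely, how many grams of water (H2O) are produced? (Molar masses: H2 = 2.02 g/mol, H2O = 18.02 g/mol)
Moles of H2 = 4.04 g ÷ 2.02 g/mol = 2 mol
Mole ratio: 2 mol H2O / 2 mol H2
Moles of H2O = 2 × (2/2) = 2 mol
Mass of H2O = 2 mol × 18.02 g/mol = 36.04 g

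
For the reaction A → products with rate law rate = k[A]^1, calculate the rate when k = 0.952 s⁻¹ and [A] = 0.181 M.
0.1723 M/s

rate = k·[A]^1 = 0.952·(0.181)^1 = 0.952·0.181 = 0.1723 M/s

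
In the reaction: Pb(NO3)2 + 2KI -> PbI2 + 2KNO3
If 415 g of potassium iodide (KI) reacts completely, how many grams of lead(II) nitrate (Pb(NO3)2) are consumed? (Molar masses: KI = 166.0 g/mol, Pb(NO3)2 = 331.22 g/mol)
Moles of KI = 415 g ÷ 166.0 g/mol = 2.5 mol
Mole ratio: 1 mol Pb(NO3)2 / 2 mol KI
Moles of Pb(NO3)2 = 2.5 × (1/2) = 1.25 mol
Mass of Pb(NO3)2 = 1.25 mol × 331.22 g/mol = 414 g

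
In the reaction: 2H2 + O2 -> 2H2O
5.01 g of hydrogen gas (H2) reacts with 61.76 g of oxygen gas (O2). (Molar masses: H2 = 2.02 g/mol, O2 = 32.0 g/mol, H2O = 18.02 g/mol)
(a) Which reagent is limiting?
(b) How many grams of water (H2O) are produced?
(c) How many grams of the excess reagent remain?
(a) H2, (b) 44.69 g, (c) 22.08 g

Moles of H2 = 5.01 g ÷ 2.02 g/mol = 2.4802 mol
Moles of O2 = 61.76 g ÷ 32.0 g/mol = 1.93 mol
Moles ÷ coefficient: H2: 2.4802/2 = 1.24, O2: 1.93/1 = 1.93
(a) H2 has the smaller value, so H2 is the limiting reagent.
(b) Moles of H2O = 2.4802 mol H2 × (2/2) = 2.4802 mol; mass = 2.4802 mol × 18.02 g/mol = 44.69 g
(c) O2 consumed = 2.4802 × (1/2) = 1.2401 mol; remaining = 1.93 − 1.2401 = 0.689901 mol; mass = 0.689901 mol × 32.0 g/mol = 22.08 g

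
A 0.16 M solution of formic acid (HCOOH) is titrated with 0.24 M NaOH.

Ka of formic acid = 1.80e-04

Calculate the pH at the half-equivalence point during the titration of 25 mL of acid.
pH = pKa = 3.74

At the half-equivalence point, [HA] = [A⁻], so by Henderson–Hasselbalch pH = pKa + log(1) = pKa.
pKa = −log(1.80e-04) = 3.74.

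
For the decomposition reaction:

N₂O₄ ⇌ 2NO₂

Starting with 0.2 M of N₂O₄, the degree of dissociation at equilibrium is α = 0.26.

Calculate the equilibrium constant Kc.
K_c = 0.0731

x = α·[A]₀ = 0.26 × 0.2 = 0.052 M dissociated.
At eq: [N₂O₄] = 0.2 − 0.052 = 0.148 M; [NO₂] = 2x = 0.104 M.
Kc = [NO₂]²/[N₂O₄] = (0.104)²/0.148 = 0.07308.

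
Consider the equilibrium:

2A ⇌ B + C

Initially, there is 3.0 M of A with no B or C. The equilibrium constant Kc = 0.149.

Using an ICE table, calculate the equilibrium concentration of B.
[B] = 0.654 M

ICE: [A] = 3.0 − 2x, [B] = [C] = x.
Kc = x²/(3.0 − 2x)² = 0.149 ⇒ √Kc = x/(3.0 − 2x).
x = √0.149·3.0/(1 + 2√0.149) = 0.38601·3.0/1.772 = 0.6535.
[B] = x = 0.654 M.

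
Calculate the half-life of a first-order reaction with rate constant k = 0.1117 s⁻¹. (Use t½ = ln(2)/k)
6.21 s

t½ = ln(2)/k = 0.6931/0.1117 = 6.21 s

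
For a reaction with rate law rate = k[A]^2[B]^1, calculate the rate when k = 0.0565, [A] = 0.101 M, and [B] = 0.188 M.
0.0001084 M/s

rate = k·[A]^2·[B]^1 = 0.0565·(0.101)^2·(0.188)^1 = 0.0565·0.010201·0.188 = 0.0001084 M/s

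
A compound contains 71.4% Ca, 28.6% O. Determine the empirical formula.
Moles of Ca = 71.4 g / 40.08 g/mol = 1.781 mol
Moles of O = 28.6 g / 16.0 g/mol = 1.788 mol

Smallest moles = 1.781
Divide all by smallest:
Ca: 1.781 / 1.781 = 1.00
O: 1.788 / 1.781 = 1.00

Empirical formula: CaO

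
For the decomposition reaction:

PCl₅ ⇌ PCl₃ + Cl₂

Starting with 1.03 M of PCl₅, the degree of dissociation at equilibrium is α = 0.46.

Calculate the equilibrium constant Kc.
K_c = 0.4036

x = α·[A]₀ = 0.46 × 1.03 = 0.4738 M dissociated.
At eq: [PCl₅] = 1.03 − 0.4738 = 0.5562 M; [PCl₃] = [Cl₂] = x = 0.4738 M.
Kc = [PCl₃][Cl₂]/[PCl₅] = (0.4738)²/0.5562 = 0.4036.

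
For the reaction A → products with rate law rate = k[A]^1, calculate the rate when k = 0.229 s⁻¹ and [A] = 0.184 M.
0.04214 M/s

rate = k·[A]^1 = 0.229·(0.184)^1 = 0.229·0.184 = 0.04214 M/s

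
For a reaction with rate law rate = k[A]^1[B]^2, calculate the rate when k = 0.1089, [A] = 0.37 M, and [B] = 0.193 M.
0.001501 M/s

rate = k·[A]^1·[B]^2 = 0.1089·(0.37)^1·(0.193)^2 = 0.1089·0.37·0.037249 = 0.001501 M/s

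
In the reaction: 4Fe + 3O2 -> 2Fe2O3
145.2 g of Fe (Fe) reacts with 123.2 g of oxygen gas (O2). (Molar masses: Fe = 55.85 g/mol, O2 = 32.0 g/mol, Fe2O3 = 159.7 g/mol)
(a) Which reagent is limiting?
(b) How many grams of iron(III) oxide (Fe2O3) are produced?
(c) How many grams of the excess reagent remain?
(a) Fe, (b) 207.6 g, (c) 60.8 g

Moles of Fe = 145.2 g ÷ 55.85 g/mol = 2.59982 mol
Moles of O2 = 123.2 g ÷ 32.0 g/mol = 3.85 mol
Moles ÷ coefficient: Fe: 2.59982/4 = 0.65, O2: 3.85/3 = 1.283
(a) Fe has the smaller value, so Fe is the limiting reagent.
(b) Moles of Fe2O3 = 2.59982 mol Fe × (2/4) = 1.29991 mol; mass = 1.29991 mol × 159.7 g/mol = 207.6 g
(c) O2 consumed = 2.59982 × (3/4) = 1.94987 mol; remaining = 3.85 − 1.94987 = 1.90013 mol; mass = 1.90013 mol × 32.0 g/mol = 60.8 g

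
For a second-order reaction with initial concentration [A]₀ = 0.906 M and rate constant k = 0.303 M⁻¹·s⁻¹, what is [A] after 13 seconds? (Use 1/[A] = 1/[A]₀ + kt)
0.1983 M

1/[A] = 1/[A]₀ + k·t = 1/0.906 + (0.303)·(13) = 1.1038 + 3.9390 = 5.0428
[A] = 1/5.0428 = 0.1983 M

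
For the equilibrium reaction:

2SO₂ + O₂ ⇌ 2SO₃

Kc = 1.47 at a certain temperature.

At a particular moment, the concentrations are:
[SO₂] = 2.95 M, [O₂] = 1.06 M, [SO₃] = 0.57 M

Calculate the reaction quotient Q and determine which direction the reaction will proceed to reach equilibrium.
Q = 0.035, Q < K, reaction proceeds forward (toward products)

Q = ([SO₃]^2) / ([SO₂]^2 × [O₂])
  = ((0.57)^2) / ((2.95)^2·(1.06)) = 0.3249/9.2247 = 0.03522
Since Q = 0.03522 < Kc = 1.47, the reaction proceeds forward (toward products) to reach equilibrium.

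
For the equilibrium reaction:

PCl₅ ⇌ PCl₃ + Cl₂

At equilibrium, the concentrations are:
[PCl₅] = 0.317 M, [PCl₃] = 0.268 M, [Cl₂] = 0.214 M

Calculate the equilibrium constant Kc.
K_c = 0.1809

Kc = ([PCl₃] × [Cl₂]) / ([PCl₅])
   = ((0.268)·(0.214)) / ((0.317))
   = 0.057352 / 0.317 = 0.1809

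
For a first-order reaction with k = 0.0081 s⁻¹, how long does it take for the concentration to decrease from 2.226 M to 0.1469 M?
335.58 s

From ln[A] = ln[A]₀ - k·t: t = ln([A]₀/[A])/k = ln(2.226/0.1469)/0.0081 = ln(15.1532)/0.0081 = 2.7182/0.0081 = 335.58 s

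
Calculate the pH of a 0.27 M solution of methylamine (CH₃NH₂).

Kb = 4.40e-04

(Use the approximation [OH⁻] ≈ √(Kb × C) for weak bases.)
pH = 12.04

[OH⁻] = √(Kb × C) = √(4.40e-04 × 0.27) = 1.0900e-02. pOH = 1.96, pH = 14 - pOH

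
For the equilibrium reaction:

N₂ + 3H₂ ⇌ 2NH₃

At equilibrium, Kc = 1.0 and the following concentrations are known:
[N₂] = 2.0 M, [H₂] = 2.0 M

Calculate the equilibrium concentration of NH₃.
[NH₃] = 4.0000 M

Kc = ([NH₃]^2) / ([N₂] × [H₂]^3) = 1.0
[NH₃]^2 = Kc · (reactant terms)/(other product terms) = 1.0 · 16 / 1 = 16
[NH₃] = (16)^(1/2) = 4.0000 M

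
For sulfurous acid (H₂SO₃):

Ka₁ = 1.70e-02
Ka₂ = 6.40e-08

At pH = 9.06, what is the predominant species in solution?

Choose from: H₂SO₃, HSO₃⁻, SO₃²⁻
SO₃²⁻

pKa1 = 1.77, pKa2 = 7.19. Each pKa is the crossover between adjacent species; pH = 9.06 lies in the region where SO₃²⁻ predominates.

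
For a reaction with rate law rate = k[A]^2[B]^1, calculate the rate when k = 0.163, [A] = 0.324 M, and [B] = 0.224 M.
0.003833 M/s

rate = k·[A]^2·[B]^1 = 0.163·(0.324)^2·(0.224)^1 = 0.163·0.104976·0.224 = 0.003833 M/s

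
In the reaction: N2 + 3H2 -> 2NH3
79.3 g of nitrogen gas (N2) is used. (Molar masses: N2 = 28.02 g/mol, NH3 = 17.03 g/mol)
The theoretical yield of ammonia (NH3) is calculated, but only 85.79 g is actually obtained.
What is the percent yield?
Moles of N2 = 79.3 g ÷ 28.02 g/mol = 2.83012 mol
Mole ratio: 2 mol NH3 / 1 mol N2
Moles of NH3 = 2.83012 × (2/1) = 5.66024 mol
Theoretical yield = 5.66024 mol × 17.03 g/mol = 96.394 g
Actual yield = 85.79 g
Percent yield = (85.79 / 96.394) × 100% = 89.0%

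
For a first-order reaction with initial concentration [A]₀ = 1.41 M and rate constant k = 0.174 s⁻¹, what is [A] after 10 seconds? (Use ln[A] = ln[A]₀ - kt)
0.2475 M

ln[A] = ln[A]₀ - k·t = ln(1.41) - (0.174)·(10) = 0.3436 - 1.7400 = -1.3964
[A] = e^(-1.3964) = 0.2475 M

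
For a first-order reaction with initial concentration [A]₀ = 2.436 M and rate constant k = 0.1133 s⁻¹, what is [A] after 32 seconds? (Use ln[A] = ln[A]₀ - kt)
0.0649 M

ln[A] = ln[A]₀ - k·t = ln(2.436) - (0.1133)·(32) = 0.8904 - 3.6256 = -2.7352
[A] = e^(-2.7352) = 0.0649 M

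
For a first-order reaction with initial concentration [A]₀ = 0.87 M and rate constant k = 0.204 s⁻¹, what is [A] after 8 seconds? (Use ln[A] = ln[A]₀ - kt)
0.1701 M

ln[A] = ln[A]₀ - k·t = ln(0.87) - (0.204)·(8) = -0.1393 - 1.6320 = -1.7713
[A] = e^(-1.7713) = 0.1701 M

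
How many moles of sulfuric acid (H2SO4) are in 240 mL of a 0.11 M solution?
Moles = Molarity × Volume (L)
Moles = 0.11 M × 0.24 L = 0.0264 mol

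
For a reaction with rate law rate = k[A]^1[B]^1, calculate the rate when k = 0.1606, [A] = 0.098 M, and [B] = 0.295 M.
0.004643 M/s

rate = k·[A]^1·[B]^1 = 0.1606·(0.098)^1·(0.295)^1 = 0.1606·0.098·0.295 = 0.004643 M/s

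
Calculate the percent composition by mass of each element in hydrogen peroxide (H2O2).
H: 5.93%, O: 94.06%

Molar mass of H2O2 = 34.02 g/mol
% H = (2 × 1.008) / 34.02 × 100% = 2.016 / 34.02 × 100% = 5.93%
% O = (2 × 16.0) / 34.02 × 100% = 32 / 34.02 × 100% = 94.06%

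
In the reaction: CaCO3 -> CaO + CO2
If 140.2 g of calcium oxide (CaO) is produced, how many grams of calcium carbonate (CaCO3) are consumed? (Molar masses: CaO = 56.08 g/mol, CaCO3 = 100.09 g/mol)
Moles of CaO = 140.2 g ÷ 56.08 g/mol = 2.5 mol
Mole ratio: 1 mol CaCO3 / 1 mol CaO
Moles of CaCO3 = 2.5 × (1/1) = 2.5 mol
Mass of CaCO3 = 2.5 mol × 100.09 g/mol = 250.2 g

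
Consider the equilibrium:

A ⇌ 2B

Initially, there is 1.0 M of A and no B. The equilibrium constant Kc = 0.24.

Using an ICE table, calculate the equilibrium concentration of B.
[B] = 0.434 M

ICE: [A] = 1.0 − x, [B] = 2x.
Kc = (2x)²/(1.0 − x) = 0.24 ⇒ 4x² + 0.24x − 0.24 = 0.
x = (−0.24 + √(0.24² + 4·4·0.24))/(2·4) = (−0.24 + √3.8976)/8 = 0.21678.
[B] = 2x = 0.434 M.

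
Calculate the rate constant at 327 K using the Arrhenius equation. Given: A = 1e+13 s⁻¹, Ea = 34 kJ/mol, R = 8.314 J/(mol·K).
3.70e+07 s⁻¹

k = A·exp(-Ea/(R·T)) = 1e+13·exp(-34000/(8.314·327)) = 1e+13·exp(-12.5061) = 1e+13·3.7041e-06 = 3.70e+07 s⁻¹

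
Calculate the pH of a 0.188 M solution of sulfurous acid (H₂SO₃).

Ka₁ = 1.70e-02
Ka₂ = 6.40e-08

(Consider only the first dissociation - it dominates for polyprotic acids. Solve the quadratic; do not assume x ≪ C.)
pH = 1.31

x² + Ka₁·x − Ka₁·C = 0 with Ka₁ = 1.70e-02, C = 0.188.
x = (−Ka₁ + √(Ka₁² + 4·Ka₁·C))/2 = 4.8669e-02 M, so pH = 1.31.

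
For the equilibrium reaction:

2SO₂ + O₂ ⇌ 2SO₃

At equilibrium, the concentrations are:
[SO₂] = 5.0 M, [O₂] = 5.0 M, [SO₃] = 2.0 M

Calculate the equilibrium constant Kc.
K_c = 0.0320

Kc = ([SO₃]^2) / ([SO₂]^2 × [O₂])
   = ((2.0)^2) / ((5.0)^2·(5.0))
   = 4 / 125 = 0.0320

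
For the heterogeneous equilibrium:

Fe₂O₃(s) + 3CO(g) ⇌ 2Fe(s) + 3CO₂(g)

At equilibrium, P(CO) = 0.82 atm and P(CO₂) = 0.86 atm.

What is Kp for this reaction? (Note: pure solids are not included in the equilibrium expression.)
K_p = 1.154

Solids (Fe₂O₃, Fe) are excluded.
Kp = P(CO₂)³/P(CO)³ = (0.86)³/(0.82)³ = 0.6361/0.5514 = 1.154.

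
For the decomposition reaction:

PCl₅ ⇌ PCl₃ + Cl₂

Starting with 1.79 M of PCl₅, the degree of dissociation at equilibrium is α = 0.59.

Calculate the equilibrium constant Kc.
K_c = 1.5198

x = α·[A]₀ = 0.59 × 1.79 = 1.056 M dissociated.
At eq: [PCl₅] = 1.79 − 1.056 = 0.7339 M; [PCl₃] = [Cl₂] = x = 1.056 M.
Kc = [PCl₃][Cl₂]/[PCl₅] = (1.056)²/0.7339 = 1.52.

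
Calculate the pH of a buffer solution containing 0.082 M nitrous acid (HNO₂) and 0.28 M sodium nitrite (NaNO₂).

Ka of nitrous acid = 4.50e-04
pH = 3.88

pKa = -log(4.50e-04) = 3.35. pH = pKa + log([A⁻]/[HA]) = 3.35 + log(0.28/0.082)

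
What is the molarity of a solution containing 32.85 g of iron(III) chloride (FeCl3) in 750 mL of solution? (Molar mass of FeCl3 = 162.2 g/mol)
Moles of FeCl3 = 32.85 g ÷ 162.2 g/mol = 0.202528 mol
Volume = 750 mL = 0.75 L
Molarity = 0.202528 mol ÷ 0.75 L = 0.27 M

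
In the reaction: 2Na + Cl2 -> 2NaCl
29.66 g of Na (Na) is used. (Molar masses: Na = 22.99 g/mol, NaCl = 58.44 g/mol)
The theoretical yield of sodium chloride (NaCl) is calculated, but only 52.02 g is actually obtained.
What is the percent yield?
Moles of Na = 29.66 g ÷ 22.99 g/mol = 1.29013 mol
Mole ratio: 2 mol NaCl / 2 mol Na
Moles of NaCl = 1.29013 × (2/2) = 1.29013 mol
Theoretical yield = 1.29013 mol × 58.44 g/mol = 75.395 g
Actual yield = 52.02 g
Percent yield = (52.02 / 75.395) × 100% = 69.0%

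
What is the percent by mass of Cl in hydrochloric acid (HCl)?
Mass of Cl in formula = 35.45 × 1 = 35.45 g/mol
Molar mass = 36.46 g/mol
% Cl = (35.45/36.46) × 100% = 97.23%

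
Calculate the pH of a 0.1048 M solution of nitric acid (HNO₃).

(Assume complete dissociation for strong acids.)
pH = 0.98

[H⁺] = 0.1048 M for strong acid. pH = -log[H⁺] = -log(0.1048)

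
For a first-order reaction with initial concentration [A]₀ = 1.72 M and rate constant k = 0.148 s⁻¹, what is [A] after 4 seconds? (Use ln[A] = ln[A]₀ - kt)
0.9515 M

ln[A] = ln[A]₀ - k·t = ln(1.72) - (0.148)·(4) = 0.5423 - 0.5920 = -0.0497
[A] = e^(-0.0497) = 0.9515 M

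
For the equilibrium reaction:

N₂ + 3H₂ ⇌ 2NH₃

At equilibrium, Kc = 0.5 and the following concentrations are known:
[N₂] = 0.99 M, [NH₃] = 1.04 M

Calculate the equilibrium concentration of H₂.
[H₂] = 1.2976 M

Kc = ([NH₃]^2) / ([N₂] × [H₂]^3) = 0.5
[H₂]^3 = (product terms)/(Kc · other reactant terms) = 1.0816 / (0.5 · 0.99) = 2.1851
[H₂] = (2.1851)^(1/3) = 1.2976 M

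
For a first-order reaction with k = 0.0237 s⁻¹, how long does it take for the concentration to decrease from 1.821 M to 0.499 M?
54.62 s

From ln[A] = ln[A]₀ - k·t: t = ln([A]₀/[A])/k = ln(1.821/0.499)/0.0237 = ln(3.6493)/0.0237 = 1.2945/0.0237 = 54.62 s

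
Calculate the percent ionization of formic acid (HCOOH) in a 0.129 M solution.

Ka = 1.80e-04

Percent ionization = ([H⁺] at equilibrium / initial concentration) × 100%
Percent ionization = 3.67%

Let x = [H⁺]. Ka = x²/(C - x) ⇒ x² + (1.80e-04)x - (1.80e-04)(0.129) = 0. x = 4.7296e-03. Percent = (4.7296e-03/0.129) × 100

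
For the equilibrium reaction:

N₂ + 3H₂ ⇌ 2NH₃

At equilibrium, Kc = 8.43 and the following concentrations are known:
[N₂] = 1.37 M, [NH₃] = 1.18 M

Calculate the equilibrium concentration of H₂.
[H₂] = 0.4940 M

Kc = ([NH₃]^2) / ([N₂] × [H₂]^3) = 8.43
[H₂]^3 = (product terms)/(Kc · other reactant terms) = 1.3924 / (8.43 · 1.37) = 0.12056
[H₂] = (0.12056)^(1/3) = 0.4940 M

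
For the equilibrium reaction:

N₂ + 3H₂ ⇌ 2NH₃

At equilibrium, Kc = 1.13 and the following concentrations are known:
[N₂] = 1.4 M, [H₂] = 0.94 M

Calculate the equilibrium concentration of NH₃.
[NH₃] = 1.1463 M

Kc = ([NH₃]^2) / ([N₂] × [H₂]^3) = 1.13
[NH₃]^2 = Kc · (reactant terms)/(other product terms) = 1.13 · 1.1628 / 1 = 1.314
[NH₃] = (1.314)^(1/2) = 1.1463 M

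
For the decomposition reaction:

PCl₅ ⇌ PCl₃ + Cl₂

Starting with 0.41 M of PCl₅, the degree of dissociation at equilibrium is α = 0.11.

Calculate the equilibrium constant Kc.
K_c = 0.0056

x = α·[A]₀ = 0.11 × 0.41 = 0.0451 M dissociated.
At eq: [PCl₅] = 0.41 − 0.0451 = 0.3649 M; [PCl₃] = [Cl₂] = x = 0.0451 M.
Kc = [PCl₃][Cl₂]/[PCl₅] = (0.0451)²/0.3649 = 0.005574.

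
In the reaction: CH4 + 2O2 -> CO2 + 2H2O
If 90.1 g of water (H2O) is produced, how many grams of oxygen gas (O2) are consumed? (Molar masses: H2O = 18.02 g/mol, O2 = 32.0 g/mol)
Moles of H2O = 90.1 g ÷ 18.02 g/mol = 5 mol
Mole ratio: 2 mol O2 / 2 mol H2O
Moles of O2 = 5 × (2/2) = 5 mol
Mass of O2 = 5 mol × 32.0 g/mol = 160 g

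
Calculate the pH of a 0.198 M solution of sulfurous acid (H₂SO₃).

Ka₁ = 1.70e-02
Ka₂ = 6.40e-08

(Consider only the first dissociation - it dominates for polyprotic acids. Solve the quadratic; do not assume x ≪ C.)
pH = 1.30

x² + Ka₁·x − Ka₁·C = 0 with Ka₁ = 1.70e-02, C = 0.198.
x = (−Ka₁ + √(Ka₁² + 4·Ka₁·C))/2 = 5.0137e-02 M, so pH = 1.30.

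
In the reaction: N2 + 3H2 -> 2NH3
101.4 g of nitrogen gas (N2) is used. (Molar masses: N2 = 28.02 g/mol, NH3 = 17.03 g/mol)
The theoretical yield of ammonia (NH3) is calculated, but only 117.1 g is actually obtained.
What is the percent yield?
Moles of N2 = 101.4 g ÷ 28.02 g/mol = 3.61884 mol
Mole ratio: 2 mol NH3 / 1 mol N2
Moles of NH3 = 3.61884 × (2/1) = 7.23769 mol
Theoretical yield = 7.23769 mol × 17.03 g/mol = 123.26 g
Actual yield = 117.1 g
Percent yield = (117.1 / 123.26) × 100% = 95.0%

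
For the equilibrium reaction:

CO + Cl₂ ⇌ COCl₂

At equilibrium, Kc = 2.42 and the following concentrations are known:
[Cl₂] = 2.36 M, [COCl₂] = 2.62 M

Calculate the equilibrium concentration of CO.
[CO] = 0.4587 M

Kc = ([COCl₂]) / ([CO] × [Cl₂]) = 2.42
[CO]^1 = (product terms)/(Kc · other reactant terms) = 2.62 / (2.42 · 2.36) = 0.45875
[CO] = 0.4587 M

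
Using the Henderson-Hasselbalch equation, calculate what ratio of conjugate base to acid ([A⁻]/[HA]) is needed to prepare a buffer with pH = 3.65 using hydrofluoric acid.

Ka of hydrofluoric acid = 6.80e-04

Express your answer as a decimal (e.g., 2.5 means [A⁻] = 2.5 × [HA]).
[A⁻]/[HA] = 3.037

pKa = −log(6.80e-04) = 3.1675. pH = pKa + log([A⁻]/[HA]). 3.65 = 3.1675 + log(ratio). log(ratio) = 3.65 − 3.1675 = 0.4825. ratio = 10^(0.4825) = 3.037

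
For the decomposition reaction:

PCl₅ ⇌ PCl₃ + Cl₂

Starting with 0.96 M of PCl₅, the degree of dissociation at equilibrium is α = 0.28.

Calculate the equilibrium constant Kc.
K_c = 0.1045

x = α·[A]₀ = 0.28 × 0.96 = 0.2688 M dissociated.
At eq: [PCl₅] = 0.96 − 0.2688 = 0.6912 M; [PCl₃] = [Cl₂] = x = 0.2688 M.
Kc = [PCl₃][Cl₂]/[PCl₅] = (0.2688)²/0.6912 = 0.1045.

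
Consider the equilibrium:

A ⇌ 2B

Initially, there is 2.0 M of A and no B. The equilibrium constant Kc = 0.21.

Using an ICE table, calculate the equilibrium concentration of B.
[B] = 0.598 M

ICE: [A] = 2.0 − x, [B] = 2x.
Kc = (2x)²/(2.0 − x) = 0.21 ⇒ 4x² + 0.21x − 0.42 = 0.
x = (−0.21 + √(0.21² + 4·4·0.42))/(2·4) = (−0.21 + √6.7641)/8 = 0.29885.
[B] = 2x = 0.598 M.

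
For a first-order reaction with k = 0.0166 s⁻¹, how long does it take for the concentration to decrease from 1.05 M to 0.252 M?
85.97 s

From ln[A] = ln[A]₀ - k·t: t = ln([A]₀/[A])/k = ln(1.05/0.252)/0.0166 = ln(4.1667)/0.0166 = 1.4271/0.0166 = 85.97 s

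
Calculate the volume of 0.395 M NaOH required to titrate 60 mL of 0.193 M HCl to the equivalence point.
V_{base} = 29.3 mL

At equivalence: moles acid = moles base.
moles HCl = 0.193 M × 0.06 L = 0.01158 mol
V_NaOH = 0.01158 mol ÷ 0.395 M = 0.02932 L = 29.3 mL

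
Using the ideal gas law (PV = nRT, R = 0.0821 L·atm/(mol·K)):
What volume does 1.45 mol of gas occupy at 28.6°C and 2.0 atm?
T = 28.6°C + 273.15 = 301.75 K
V = nRT/P = (1.45 × 0.0821 × 301.75) / 2.0
V = 17.96 L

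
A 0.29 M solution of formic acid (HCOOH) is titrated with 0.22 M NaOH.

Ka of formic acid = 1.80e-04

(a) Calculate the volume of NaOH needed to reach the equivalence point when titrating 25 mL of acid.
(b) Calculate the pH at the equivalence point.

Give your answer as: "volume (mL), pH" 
V = 33.0 mL, pH = 8.42

(a) At equivalence: moles acid = moles base.
moles acid = 0.29 × 0.025 = 0.00725 mol; V_NaOH = 0.00725/0.22 = 0.03295 L = 33.0 mL.
(b) At equivalence, all acid → conjugate base A⁻ at [A⁻] = 0.00725/0.05795 = 0.1251 M.
Kb = Kw/Ka = 1.0e-14/1.80e-04 = 5.556e-11; [OH⁻] = √(Kb·[A⁻]) = 2.636e-06; pOH = 5.58; pH = 14 − pOH = 8.42.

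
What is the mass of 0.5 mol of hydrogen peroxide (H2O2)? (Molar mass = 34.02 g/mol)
Mass = 0.5 mol × 34.02 g/mol = 17.01 g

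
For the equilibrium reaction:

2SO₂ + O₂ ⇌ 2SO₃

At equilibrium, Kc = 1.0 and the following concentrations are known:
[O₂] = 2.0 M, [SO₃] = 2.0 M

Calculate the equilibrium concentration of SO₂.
[SO₂] = 1.4142 M

Kc = ([SO₃]^2) / ([SO₂]^2 × [O₂]) = 1.0
[SO₂]^2 = (product terms)/(Kc · other reactant terms) = 4 / (1.0 · 2) = 2
[SO₂] = (2)^(1/2) = 1.4142 M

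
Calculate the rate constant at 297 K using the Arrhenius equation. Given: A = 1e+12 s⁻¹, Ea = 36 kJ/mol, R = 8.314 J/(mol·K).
4.66e+05 s⁻¹

k = A·exp(-Ea/(R·T)) = 1e+12·exp(-36000/(8.314·297)) = 1e+12·exp(-14.5793) = 1e+12·4.6591e-07 = 4.66e+05 s⁻¹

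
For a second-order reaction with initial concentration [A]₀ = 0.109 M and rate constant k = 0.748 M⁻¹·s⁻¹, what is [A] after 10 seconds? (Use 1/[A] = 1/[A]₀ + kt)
0.0600 M

1/[A] = 1/[A]₀ + k·t = 1/0.109 + (0.748)·(10) = 9.1743 + 7.4800 = 16.6543
[A] = 1/16.6543 = 0.0600 M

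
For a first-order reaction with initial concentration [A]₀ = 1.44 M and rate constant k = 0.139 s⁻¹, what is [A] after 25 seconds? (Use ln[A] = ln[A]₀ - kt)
0.0446 M

ln[A] = ln[A]₀ - k·t = ln(1.44) - (0.139)·(25) = 0.3646 - 3.4750 = -3.1104
[A] = e^(-3.1104) = 0.0446 M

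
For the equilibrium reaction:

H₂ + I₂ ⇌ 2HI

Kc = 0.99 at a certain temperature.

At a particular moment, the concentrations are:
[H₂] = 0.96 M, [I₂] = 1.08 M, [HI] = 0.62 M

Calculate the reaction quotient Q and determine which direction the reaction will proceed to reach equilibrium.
Q = 0.371, Q < K, reaction proceeds forward (toward products)

Q = ([HI]^2) / ([H₂] × [I₂])
  = ((0.62)^2) / ((0.96)·(1.08)) = 0.3844/1.0368 = 0.3708
Since Q = 0.3708 < Kc = 0.99, the reaction proceeds forward (toward products) to reach equilibrium.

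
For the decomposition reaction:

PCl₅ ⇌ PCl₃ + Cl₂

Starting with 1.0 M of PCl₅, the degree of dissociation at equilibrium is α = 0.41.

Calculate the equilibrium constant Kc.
K_c = 0.2849

x = α·[A]₀ = 0.41 × 1.0 = 0.41 M dissociated.
At eq: [PCl₅] = 1.0 − 0.41 = 0.59 M; [PCl₃] = [Cl₂] = x = 0.41 M.
Kc = [PCl₃][Cl₂]/[PCl₅] = (0.41)²/0.59 = 0.2849.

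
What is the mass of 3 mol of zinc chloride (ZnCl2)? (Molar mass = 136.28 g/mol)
Mass = 3 mol × 136.28 g/mol = 408.8 g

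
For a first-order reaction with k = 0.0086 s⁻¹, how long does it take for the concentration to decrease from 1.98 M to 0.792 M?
106.55 s

From ln[A] = ln[A]₀ - k·t: t = ln([A]₀/[A])/k = ln(1.98/0.792)/0.0086 = ln(2.5000)/0.0086 = 0.9163/0.0086 = 106.55 s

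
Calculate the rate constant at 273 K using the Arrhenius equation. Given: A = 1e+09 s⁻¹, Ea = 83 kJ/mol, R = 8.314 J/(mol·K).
1.31e-07 s⁻¹

k = A·exp(-Ea/(R·T)) = 1e+09·exp(-83000/(8.314·273)) = 1e+09·exp(-36.5684) = 1e+09·1.3139e-16 = 1.31e-07 s⁻¹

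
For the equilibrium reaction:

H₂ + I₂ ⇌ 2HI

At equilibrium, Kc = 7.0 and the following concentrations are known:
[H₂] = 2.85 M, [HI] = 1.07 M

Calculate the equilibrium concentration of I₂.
[I₂] = 0.0574 M

Kc = ([HI]^2) / ([H₂] × [I₂]) = 7.0
[I₂]^1 = (product terms)/(Kc · other reactant terms) = 1.1449 / (7.0 · 2.85) = 0.057388
[I₂] = 0.0574 M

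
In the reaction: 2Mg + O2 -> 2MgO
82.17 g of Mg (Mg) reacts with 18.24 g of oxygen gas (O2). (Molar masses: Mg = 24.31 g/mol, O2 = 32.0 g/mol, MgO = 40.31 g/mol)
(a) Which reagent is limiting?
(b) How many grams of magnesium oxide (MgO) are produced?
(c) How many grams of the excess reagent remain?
(a) O2, (b) 45.95 g, (c) 54.46 g

Moles of Mg = 82.17 g ÷ 24.31 g/mol = 3.38009 mol
Moles of O2 = 18.24 g ÷ 32.0 g/mol = 0.57 mol
Moles ÷ coefficient: Mg: 3.38009/2 = 1.69, O2: 0.57/1 = 0.57
(a) O2 has the smaller value, so O2 is the limiting reagent.
(b) Moles of MgO = 0.57 mol O2 × (2/1) = 1.14 mol; mass = 1.14 mol × 40.31 g/mol = 45.95 g
(c) Mg consumed = 0.57 × (2/1) = 1.14 mol; remaining = 3.38009 − 1.14 = 2.24009 mol; mass = 2.24009 mol × 24.31 g/mol = 54.46 g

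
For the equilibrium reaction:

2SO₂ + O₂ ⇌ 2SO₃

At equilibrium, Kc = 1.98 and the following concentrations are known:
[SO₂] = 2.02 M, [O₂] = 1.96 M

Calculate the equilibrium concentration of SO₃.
[SO₃] = 3.9793 M

Kc = ([SO₃]^2) / ([SO₂]^2 × [O₂]) = 1.98
[SO₃]^2 = Kc · (reactant terms)/(other product terms) = 1.98 · 7.9976 / 1 = 15.835
[SO₃] = (15.835)^(1/2) = 3.9793 M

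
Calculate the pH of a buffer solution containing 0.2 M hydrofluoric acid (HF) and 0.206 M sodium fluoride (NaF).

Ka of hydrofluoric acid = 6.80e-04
pH = 3.18

pKa = -log(6.80e-04) = 3.17. pH = pKa + log([A⁻]/[HA]) = 3.17 + log(0.206/0.2)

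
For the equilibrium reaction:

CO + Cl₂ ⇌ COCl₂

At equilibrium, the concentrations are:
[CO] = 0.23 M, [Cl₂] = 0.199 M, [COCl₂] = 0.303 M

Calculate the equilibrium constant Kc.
K_c = 6.6201

Kc = ([COCl₂]) / ([CO] × [Cl₂])
   = ((0.303)) / ((0.23)·(0.199))
   = 0.303 / 0.04577 = 6.6201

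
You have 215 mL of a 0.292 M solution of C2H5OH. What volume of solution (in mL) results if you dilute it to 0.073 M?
Using M₁V₁ = M₂V₂:
0.292 × 215 = 0.073 × V₂
V₂ = (0.292 × 215) / 0.073 = 860 mL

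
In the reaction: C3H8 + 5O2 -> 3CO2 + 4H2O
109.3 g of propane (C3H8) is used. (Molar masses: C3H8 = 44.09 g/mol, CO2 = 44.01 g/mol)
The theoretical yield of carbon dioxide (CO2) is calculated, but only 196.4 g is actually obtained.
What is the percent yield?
Moles of C3H8 = 109.3 g ÷ 44.09 g/mol = 2.47902 mol
Mole ratio: 3 mol CO2 / 1 mol C3H8
Moles of CO2 = 2.47902 × (3/1) = 7.43706 mol
Theoretical yield = 7.43706 mol × 44.01 g/mol = 327.31 g
Actual yield = 196.4 g
Percent yield = (196.4 / 327.31) × 100% = 60.0%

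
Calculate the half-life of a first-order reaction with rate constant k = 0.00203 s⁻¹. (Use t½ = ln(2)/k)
341.45 s

t½ = ln(2)/k = 0.6931/0.00203 = 341.45 s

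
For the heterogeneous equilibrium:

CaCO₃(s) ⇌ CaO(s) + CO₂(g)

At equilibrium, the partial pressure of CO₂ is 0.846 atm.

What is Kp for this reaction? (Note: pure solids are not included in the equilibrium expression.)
K_p = 0.846

Solids (CaCO₃, CaO) have activity 1 and are excluded.
Kp = P(CO₂) = 0.846.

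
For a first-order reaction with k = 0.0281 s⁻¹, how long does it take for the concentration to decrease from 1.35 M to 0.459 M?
38.39 s

From ln[A] = ln[A]₀ - k·t: t = ln([A]₀/[A])/k = ln(1.35/0.459)/0.0281 = ln(2.9412)/0.0281 = 1.0788/0.0281 = 38.39 s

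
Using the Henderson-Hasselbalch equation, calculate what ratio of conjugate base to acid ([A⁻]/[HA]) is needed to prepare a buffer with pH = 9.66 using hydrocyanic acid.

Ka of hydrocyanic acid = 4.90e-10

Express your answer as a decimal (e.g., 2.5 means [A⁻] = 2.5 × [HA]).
[A⁻]/[HA] = 2.240

pKa = −log(4.90e-10) = 9.3098. pH = pKa + log([A⁻]/[HA]). 9.66 = 9.3098 + log(ratio). log(ratio) = 9.66 − 9.3098 = 0.3502. ratio = 10^(0.3502) = 2.240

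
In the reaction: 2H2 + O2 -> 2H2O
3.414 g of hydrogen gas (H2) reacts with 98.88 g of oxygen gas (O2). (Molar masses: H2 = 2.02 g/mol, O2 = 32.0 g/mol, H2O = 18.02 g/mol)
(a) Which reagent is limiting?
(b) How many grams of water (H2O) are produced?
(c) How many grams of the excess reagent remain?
(a) H2, (b) 30.46 g, (c) 71.84 g

Moles of H2 = 3.414 g ÷ 2.02 g/mol = 1.6901 mol
Moles of O2 = 98.88 g ÷ 32.0 g/mol = 3.09 mol
Moles ÷ coefficient: H2: 1.6901/2 = 0.845, O2: 3.09/1 = 3.09
(a) H2 has the smaller value, so H2 is the limiting reagent.
(b) Moles of H2O = 1.6901 mol H2 × (2/2) = 1.6901 mol; mass = 1.6901 mol × 18.02 g/mol = 30.46 g
(c) O2 consumed = 1.6901 × (1/2) = 0.84505 mol; remaining = 3.09 − 0.84505 = 2.24495 mol; mass = 2.24495 mol × 32.0 g/mol = 71.84 g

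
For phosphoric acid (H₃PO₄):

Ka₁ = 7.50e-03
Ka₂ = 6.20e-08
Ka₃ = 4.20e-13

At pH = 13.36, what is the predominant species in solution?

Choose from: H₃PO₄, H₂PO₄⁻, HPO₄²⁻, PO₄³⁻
PO₄³⁻

pKa1 = 2.12, pKa2 = 7.21, pKa3 = 12.38. Each pKa is the crossover between adjacent species; pH = 13.36 lies in the region where PO₄³⁻ predominates.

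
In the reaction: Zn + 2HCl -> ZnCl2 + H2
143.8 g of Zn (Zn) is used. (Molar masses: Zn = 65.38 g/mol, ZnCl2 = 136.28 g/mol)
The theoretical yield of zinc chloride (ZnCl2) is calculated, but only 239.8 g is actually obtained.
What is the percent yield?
Moles of Zn = 143.8 g ÷ 65.38 g/mol = 2.19945 mol
Mole ratio: 1 mol ZnCl2 / 1 mol Zn
Moles of ZnCl2 = 2.19945 × (1/1) = 2.19945 mol
Theoretical yield = 2.19945 mol × 136.28 g/mol = 299.74 g
Actual yield = 239.8 g
Percent yield = (239.8 / 299.74) × 100% = 80.0%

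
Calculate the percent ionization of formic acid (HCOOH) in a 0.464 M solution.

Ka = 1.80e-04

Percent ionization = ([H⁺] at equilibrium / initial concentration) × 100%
Percent ionization = 1.95%

Let x = [H⁺]. Ka = x²/(C - x) ⇒ x² + (1.80e-04)x - (1.80e-04)(0.464) = 0. x = 9.0494e-03. Percent = (9.0494e-03/0.464) × 100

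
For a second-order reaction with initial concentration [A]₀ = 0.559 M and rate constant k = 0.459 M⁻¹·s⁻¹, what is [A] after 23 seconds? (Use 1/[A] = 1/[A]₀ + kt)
0.0810 M

1/[A] = 1/[A]₀ + k·t = 1/0.559 + (0.459)·(23) = 1.7889 + 10.5570 = 12.3459
[A] = 1/12.3459 = 0.0810 M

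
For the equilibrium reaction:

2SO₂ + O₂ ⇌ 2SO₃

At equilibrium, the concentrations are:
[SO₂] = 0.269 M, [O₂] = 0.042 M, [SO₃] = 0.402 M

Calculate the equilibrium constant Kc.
K_c = 53.1739

Kc = ([SO₃]^2) / ([SO₂]^2 × [O₂])
   = ((0.402)^2) / ((0.269)^2·(0.042))
   = 0.1616 / 0.0030392 = 53.1739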